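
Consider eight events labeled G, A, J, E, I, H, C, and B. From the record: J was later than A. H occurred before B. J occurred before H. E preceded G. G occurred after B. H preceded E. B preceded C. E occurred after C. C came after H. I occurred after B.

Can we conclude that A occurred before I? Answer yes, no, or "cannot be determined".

yes

Chain the constraints: A → J → H → B → I. Each link is directly stated, so A comes before I.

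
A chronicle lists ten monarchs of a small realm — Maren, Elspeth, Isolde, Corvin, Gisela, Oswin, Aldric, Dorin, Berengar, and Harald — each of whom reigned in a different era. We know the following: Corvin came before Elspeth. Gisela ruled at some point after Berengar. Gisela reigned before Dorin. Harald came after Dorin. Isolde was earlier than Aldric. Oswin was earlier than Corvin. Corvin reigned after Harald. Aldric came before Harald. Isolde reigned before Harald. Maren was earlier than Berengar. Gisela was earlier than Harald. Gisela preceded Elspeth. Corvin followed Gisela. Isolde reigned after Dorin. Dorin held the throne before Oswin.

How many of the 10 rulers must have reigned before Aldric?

Directly stated before Aldric: Isolde.
Berengar reaches Aldric via Berengar → Gisela → Dorin → Isolde → Aldric.
Dorin reaches Aldric via Dorin → Isolde → Aldric.
Gisela reaches Aldric via Gisela → Dorin → Isolde → Aldric.
Likewise Maren reaches Aldric by chaining the stated constraints.
No chain forces Oswin (or any of the others) ahead of Aldric.
That's Berengar, Dorin, Gisela, Isolde, and Maren — 5 in all.

5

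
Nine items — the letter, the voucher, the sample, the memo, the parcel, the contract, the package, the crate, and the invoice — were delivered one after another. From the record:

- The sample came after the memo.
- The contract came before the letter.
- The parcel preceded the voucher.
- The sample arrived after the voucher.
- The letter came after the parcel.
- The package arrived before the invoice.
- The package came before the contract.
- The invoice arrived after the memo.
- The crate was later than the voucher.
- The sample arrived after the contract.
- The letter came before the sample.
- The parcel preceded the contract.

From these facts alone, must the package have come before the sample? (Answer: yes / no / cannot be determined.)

yes

Chain the constraints: the package → the contract → the sample. Each link is directly stated, so the package comes before the sample.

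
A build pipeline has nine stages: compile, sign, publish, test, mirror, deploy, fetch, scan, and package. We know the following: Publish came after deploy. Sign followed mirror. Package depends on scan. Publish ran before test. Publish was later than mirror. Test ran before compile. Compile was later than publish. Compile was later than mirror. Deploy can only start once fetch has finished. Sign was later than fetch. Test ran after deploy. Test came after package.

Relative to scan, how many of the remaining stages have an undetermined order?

5

Forced after scan: compile, package, and test.
That leaves deploy, fetch, mirror, publish, and sign with no forced order relative to scan — 5.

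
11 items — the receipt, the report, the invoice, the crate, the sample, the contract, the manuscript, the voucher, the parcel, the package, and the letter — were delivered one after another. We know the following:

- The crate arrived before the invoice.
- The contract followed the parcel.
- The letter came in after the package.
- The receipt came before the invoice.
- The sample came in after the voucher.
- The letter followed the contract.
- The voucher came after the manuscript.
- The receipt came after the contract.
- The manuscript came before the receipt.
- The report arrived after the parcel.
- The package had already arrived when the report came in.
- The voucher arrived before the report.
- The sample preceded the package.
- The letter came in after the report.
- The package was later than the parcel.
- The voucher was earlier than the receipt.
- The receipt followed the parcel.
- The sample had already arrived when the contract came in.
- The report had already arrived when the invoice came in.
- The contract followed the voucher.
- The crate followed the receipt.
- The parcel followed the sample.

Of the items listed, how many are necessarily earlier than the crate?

6

Directly stated before the crate: the receipt.
The contract reaches the crate via the contract → the receipt → the crate.
The manuscript reaches the crate via the manuscript → the receipt → the crate.
The parcel reaches the crate via the parcel → the receipt → the crate.
Likewise the sample and the voucher each reach the crate by chaining the stated constraints.
No chain forces the package (or any of the others) ahead of the crate.
That's the contract, the manuscript, the parcel, the receipt, the sample, and the voucher — 6 in all.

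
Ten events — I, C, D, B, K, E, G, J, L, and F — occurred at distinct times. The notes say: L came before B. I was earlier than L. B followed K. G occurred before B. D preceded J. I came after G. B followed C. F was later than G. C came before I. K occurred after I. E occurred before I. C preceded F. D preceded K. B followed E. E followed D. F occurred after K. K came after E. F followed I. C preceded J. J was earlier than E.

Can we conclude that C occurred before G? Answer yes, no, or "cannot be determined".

No chain of stated constraints runs from C to G, and none runs from G to C either.
So the relative order of C and G is not fixed by the given facts.

cannot be determined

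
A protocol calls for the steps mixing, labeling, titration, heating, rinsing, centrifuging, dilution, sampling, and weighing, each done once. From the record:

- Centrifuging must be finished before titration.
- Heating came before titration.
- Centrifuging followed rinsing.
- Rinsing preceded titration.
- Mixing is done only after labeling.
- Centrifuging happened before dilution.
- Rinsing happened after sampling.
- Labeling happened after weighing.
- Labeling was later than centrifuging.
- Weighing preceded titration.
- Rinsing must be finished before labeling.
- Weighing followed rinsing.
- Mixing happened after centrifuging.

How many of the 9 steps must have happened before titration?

5

Directly stated before titration: centrifuging, heating, rinsing, and weighing.
Sampling reaches titration via sampling → rinsing → titration.
No chain forces dilution (or any of the others) ahead of titration.
That's centrifuging, heating, rinsing, sampling, and weighing — 5 in all.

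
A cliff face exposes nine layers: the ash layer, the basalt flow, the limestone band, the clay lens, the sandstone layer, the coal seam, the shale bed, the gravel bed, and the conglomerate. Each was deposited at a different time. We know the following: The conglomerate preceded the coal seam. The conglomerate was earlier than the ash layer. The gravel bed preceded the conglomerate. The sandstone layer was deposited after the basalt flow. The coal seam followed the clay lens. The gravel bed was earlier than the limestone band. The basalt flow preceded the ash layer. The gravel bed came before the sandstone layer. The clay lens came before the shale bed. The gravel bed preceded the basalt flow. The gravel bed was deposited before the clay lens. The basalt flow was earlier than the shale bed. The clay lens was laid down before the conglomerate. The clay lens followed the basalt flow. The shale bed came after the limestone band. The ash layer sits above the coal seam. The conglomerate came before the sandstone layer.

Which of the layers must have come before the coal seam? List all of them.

the basalt flow, the clay lens, the conglomerate, the gravel bed

Directly stated before the coal seam: the clay lens and the conglomerate.
The basalt flow reaches the coal seam via the basalt flow → the clay lens → the coal seam.
The gravel bed reaches the coal seam via the gravel bed → the conglomerate → the coal seam.
No chain forces the limestone band (or any of the others) ahead of the coal seam.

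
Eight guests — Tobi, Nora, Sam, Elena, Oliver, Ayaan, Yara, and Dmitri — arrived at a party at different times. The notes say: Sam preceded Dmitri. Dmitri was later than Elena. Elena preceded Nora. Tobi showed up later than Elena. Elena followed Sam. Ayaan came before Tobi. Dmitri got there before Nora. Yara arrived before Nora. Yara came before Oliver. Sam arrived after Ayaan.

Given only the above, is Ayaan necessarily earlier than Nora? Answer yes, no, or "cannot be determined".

Chain the constraints: Ayaan → Sam → Dmitri → Nora. Each link is directly stated, so Ayaan comes before Nora.

yes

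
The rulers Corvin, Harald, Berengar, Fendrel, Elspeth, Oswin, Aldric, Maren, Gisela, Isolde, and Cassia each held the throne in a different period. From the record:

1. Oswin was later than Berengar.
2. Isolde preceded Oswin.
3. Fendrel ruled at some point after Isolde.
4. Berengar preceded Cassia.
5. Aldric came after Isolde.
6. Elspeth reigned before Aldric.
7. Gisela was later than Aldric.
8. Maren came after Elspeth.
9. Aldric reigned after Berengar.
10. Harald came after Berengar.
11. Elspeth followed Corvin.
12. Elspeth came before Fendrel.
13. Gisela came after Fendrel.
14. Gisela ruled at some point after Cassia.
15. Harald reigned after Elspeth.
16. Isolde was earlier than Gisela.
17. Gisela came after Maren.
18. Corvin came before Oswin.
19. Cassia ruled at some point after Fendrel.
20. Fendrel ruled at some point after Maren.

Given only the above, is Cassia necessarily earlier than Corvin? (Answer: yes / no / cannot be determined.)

Tracing the constraints gives Corvin → Elspeth → Fendrel → Cassia, so Corvin must come before Cassia.
That means Cassia cannot be before Corvin.

no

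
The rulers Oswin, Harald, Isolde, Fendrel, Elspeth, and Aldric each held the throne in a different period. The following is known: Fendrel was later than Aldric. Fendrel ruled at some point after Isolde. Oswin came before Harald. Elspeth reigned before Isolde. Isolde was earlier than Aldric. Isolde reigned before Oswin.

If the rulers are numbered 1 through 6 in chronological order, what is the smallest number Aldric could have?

3

Elspeth and Isolde must both come before Aldric — 2 forced predecessors.
Nothing else is forced ahead of Aldric, so their earliest slot is position 2 + 1 = 3.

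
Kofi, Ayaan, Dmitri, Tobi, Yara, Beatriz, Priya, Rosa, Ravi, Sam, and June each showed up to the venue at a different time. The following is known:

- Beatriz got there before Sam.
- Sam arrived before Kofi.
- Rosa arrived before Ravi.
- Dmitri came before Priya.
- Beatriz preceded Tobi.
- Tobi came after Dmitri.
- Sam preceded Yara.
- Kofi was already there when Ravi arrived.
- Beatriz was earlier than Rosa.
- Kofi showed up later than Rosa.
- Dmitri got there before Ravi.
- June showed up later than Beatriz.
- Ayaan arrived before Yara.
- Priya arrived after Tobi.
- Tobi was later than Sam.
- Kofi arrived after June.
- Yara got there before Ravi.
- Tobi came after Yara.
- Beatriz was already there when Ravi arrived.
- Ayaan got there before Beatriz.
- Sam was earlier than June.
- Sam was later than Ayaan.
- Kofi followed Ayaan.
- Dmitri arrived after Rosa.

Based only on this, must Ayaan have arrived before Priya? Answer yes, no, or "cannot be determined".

yes

Chain the constraints: Ayaan → Sam → Tobi → Priya. Each link is directly stated, so Ayaan comes before Priya.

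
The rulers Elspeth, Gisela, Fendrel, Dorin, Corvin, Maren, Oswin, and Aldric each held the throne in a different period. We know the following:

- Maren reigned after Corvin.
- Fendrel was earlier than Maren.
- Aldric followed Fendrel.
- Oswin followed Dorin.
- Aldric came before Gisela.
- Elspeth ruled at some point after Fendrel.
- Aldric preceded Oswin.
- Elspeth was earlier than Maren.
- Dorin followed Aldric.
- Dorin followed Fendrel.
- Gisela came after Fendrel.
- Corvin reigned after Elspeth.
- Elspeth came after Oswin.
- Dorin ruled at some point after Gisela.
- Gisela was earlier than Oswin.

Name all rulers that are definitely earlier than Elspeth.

Directly stated before Elspeth: Fendrel and Oswin.
Aldric reaches Elspeth via Aldric → Oswin → Elspeth.
Dorin reaches Elspeth via Dorin → Oswin → Elspeth.
Gisela reaches Elspeth via Gisela → Oswin → Elspeth.
No chain forces Maren (or any of the others) ahead of Elspeth.

Aldric, Dorin, Fendrel, Gisela, Oswin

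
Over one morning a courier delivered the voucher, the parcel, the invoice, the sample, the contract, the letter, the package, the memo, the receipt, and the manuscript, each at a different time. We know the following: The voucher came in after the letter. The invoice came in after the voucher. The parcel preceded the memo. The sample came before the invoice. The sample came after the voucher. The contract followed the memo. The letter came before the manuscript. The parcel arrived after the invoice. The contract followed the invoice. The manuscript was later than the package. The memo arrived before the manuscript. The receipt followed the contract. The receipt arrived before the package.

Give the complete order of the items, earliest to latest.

The constraints fix every adjacent pair, so only one ordering works:
the letter → the voucher → the sample → the invoice → the parcel → the memo → the contract → the receipt → the package → the manuscript.

the letter, the voucher, the sample, the invoice, the parcel, the memo, the contract, the receipt, the package, the manuscript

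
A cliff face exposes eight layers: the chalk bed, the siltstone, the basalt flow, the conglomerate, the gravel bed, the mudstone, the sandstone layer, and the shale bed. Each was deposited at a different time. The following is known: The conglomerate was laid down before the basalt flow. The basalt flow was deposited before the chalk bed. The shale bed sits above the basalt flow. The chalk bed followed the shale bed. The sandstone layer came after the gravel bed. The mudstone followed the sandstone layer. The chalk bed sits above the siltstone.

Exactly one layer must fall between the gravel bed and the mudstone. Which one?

the sandstone layer

Tracing the constraints gives the gravel bed → the sandstone layer → the mudstone, so the sandstone layer sits after the gravel bed and before the mudstone.
No other layer is forced both after the gravel bed and before the mudstone.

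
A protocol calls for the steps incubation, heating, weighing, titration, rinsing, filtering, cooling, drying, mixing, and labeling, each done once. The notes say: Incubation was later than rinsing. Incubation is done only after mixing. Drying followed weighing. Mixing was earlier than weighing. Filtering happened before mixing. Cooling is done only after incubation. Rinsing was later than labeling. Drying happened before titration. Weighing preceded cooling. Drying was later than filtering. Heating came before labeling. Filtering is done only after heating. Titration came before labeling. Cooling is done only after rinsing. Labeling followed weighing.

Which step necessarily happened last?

cooling

Every other step has a chain of constraints placing it before cooling, so cooling is last.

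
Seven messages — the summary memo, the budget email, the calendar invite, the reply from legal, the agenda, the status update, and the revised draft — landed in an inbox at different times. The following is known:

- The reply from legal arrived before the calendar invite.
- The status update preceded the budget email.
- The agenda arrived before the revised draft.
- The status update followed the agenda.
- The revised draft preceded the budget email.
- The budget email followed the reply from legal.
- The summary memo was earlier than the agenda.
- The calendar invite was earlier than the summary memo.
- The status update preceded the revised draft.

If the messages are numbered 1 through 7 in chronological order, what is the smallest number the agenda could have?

The calendar invite, the reply from legal, and the summary memo must all come before the agenda — 3 forced predecessors.
Nothing else is forced ahead of the agenda, so its earliest slot is position 3 + 1 = 4.

4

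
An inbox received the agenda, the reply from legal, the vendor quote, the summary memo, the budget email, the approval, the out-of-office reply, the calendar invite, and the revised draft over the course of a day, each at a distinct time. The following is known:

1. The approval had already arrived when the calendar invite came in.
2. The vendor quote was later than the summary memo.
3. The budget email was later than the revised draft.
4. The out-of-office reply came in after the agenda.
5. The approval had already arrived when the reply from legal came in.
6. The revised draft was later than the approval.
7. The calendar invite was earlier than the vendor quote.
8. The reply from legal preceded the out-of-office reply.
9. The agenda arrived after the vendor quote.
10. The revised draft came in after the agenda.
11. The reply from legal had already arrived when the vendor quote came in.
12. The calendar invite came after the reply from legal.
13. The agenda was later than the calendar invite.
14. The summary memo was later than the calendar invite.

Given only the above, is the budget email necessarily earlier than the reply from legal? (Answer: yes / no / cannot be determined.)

Tracing the constraints gives the reply from legal → the vendor quote → the agenda → the revised draft → the budget email, so the reply from legal must come before the budget email.
That means the budget email cannot be before the reply from legal.

no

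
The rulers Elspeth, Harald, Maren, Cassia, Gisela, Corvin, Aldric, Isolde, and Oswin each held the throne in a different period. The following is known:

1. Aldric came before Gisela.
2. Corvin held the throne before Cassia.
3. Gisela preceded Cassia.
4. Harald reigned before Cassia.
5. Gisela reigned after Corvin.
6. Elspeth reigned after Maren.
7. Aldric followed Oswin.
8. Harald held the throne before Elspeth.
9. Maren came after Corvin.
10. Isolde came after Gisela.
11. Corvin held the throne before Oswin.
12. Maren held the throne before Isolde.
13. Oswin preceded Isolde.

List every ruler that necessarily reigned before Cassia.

Directly stated before Cassia: Corvin, Gisela, and Harald.
Aldric reaches Cassia via Aldric → Gisela → Cassia.
Oswin reaches Cassia via Oswin → Aldric → Gisela → Cassia.
No chain forces Isolde (or any of the others) ahead of Cassia.

Aldric, Corvin, Gisela, Harald, Oswin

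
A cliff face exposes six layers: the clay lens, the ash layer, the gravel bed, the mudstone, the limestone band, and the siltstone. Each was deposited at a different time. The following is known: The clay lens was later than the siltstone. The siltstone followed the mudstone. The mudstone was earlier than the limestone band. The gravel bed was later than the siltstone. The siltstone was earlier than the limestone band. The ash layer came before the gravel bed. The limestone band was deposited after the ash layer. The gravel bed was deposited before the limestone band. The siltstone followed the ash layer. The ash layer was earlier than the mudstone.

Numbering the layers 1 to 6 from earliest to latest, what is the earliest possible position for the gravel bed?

The ash layer, the mudstone, and the siltstone must all come before the gravel bed — 3 forced predecessors.
Nothing else is forced ahead of the gravel bed, so its earliest slot is position 3 + 1 = 4.

4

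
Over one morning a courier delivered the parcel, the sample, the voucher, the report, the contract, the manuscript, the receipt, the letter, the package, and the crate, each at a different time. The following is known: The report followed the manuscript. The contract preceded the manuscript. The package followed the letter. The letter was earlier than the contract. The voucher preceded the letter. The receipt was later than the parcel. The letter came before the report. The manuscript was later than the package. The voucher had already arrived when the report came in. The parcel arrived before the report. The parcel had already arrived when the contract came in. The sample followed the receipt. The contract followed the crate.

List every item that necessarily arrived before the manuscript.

the contract, the crate, the letter, the package, the parcel, the voucher

Directly stated before the manuscript: the contract and the package.
The crate reaches the manuscript via the crate → the contract → the manuscript.
The letter reaches the manuscript via the letter → the contract → the manuscript.
The parcel reaches the manuscript via the parcel → the contract → the manuscript.
Likewise the voucher reaches the manuscript by chaining the stated constraints.
No chain forces the sample (or any of the others) ahead of the manuscript.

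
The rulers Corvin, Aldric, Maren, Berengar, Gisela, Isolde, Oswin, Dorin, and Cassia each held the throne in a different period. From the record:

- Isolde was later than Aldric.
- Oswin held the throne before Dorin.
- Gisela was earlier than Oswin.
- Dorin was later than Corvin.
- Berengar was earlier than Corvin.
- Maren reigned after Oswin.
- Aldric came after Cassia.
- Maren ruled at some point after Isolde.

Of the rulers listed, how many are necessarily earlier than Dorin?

4

Directly stated before Dorin: Corvin and Oswin.
Berengar reaches Dorin via Berengar → Corvin → Dorin.
Gisela reaches Dorin via Gisela → Oswin → Dorin.
That's Berengar, Corvin, Gisela, and Oswin — 4 in all.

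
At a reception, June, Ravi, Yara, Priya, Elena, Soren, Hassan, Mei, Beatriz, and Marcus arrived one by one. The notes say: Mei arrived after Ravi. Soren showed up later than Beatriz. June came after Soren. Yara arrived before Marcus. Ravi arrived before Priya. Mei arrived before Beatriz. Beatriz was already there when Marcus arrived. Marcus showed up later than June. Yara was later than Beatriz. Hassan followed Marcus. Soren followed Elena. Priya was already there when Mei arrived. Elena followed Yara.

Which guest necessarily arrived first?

Ravi has a chain of constraints placing them before every other guest, so Ravi must be first.

Ravi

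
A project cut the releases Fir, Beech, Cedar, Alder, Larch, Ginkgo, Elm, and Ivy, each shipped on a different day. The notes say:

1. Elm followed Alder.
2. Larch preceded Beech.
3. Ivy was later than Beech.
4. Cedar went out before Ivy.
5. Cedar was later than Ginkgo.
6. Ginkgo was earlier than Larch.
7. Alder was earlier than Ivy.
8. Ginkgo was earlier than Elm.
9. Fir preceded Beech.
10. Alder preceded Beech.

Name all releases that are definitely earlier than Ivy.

Directly stated before Ivy: Alder, Beech, and Cedar.
Fir reaches Ivy via Fir → Beech → Ivy.
Ginkgo reaches Ivy via Ginkgo → Cedar → Ivy.
Larch reaches Ivy via Larch → Beech → Ivy.
No chain forces Elm ahead of Ivy.

Alder, Beech, Cedar, Fir, Ginkgo, Larch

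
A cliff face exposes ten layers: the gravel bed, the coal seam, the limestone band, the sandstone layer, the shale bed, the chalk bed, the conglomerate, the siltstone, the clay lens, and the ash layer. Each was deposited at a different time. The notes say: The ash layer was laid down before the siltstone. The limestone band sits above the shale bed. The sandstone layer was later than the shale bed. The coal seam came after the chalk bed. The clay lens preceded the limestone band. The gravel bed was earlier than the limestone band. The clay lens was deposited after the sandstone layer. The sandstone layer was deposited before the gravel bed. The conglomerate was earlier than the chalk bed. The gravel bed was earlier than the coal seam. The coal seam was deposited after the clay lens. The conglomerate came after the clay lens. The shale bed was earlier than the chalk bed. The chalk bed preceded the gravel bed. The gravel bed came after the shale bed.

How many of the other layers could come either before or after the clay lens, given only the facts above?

2

Forced before the clay lens: the sandstone layer and the shale bed; forced after the clay lens: the chalk bed, the coal seam, the conglomerate, the gravel bed, and the limestone band.
That leaves the ash layer and the siltstone with no forced order relative to the clay lens — 2.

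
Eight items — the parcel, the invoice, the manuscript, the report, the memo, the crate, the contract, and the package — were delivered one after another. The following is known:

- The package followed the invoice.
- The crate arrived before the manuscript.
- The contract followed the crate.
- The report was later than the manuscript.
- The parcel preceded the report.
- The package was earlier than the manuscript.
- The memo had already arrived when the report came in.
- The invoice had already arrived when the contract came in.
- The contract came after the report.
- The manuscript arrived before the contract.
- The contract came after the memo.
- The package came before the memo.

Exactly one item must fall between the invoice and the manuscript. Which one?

the package

Tracing the constraints gives the invoice → the package → the manuscript, so the package sits after the invoice and before the manuscript.
No other item is forced both after the invoice and before the manuscript.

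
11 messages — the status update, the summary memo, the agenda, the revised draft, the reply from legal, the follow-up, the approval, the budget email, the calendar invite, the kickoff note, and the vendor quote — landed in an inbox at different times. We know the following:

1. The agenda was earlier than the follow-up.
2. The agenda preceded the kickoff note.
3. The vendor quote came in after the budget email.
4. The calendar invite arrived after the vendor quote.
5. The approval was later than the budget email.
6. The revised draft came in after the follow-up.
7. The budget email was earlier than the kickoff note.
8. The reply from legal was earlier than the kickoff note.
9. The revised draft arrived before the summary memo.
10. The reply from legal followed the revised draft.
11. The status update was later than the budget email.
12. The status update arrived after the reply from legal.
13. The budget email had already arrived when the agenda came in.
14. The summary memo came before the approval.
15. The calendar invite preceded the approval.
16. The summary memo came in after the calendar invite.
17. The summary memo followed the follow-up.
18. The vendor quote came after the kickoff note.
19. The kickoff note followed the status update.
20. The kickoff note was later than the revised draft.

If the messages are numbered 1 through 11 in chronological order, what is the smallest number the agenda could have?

2

The budget email must come before the agenda — 1 forced predecessor.
Nothing else is forced ahead of the agenda, so its earliest slot is position 1 + 1 = 2.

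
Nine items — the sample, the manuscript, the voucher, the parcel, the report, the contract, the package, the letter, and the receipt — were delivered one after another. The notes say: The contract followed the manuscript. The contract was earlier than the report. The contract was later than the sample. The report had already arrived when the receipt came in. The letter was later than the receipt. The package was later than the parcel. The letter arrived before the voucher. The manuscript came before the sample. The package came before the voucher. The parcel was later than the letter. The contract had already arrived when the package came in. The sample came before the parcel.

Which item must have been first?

The manuscript has a chain of constraints placing it before every other item, so the manuscript must be first.

the manuscript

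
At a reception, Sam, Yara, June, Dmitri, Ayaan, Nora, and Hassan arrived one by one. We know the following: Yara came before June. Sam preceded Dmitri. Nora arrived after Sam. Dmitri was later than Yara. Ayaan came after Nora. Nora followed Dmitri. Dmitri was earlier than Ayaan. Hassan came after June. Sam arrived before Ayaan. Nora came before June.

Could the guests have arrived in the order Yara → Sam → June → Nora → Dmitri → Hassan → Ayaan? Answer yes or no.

no

The constraints require Nora before June, but in the proposed sequence June appears ahead of Nora. That one violation is enough.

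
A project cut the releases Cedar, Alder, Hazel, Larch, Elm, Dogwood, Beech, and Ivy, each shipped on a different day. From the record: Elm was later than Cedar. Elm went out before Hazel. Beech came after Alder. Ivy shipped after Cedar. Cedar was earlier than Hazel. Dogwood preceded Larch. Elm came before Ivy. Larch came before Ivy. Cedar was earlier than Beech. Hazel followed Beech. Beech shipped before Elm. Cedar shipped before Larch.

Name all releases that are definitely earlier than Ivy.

Directly stated before Ivy: Cedar, Elm, and Larch.
Alder reaches Ivy via Alder → Beech → Elm → Ivy.
Beech reaches Ivy via Beech → Elm → Ivy.
Dogwood reaches Ivy via Dogwood → Larch → Ivy.

Alder, Beech, Cedar, Dogwood, Elm, Larch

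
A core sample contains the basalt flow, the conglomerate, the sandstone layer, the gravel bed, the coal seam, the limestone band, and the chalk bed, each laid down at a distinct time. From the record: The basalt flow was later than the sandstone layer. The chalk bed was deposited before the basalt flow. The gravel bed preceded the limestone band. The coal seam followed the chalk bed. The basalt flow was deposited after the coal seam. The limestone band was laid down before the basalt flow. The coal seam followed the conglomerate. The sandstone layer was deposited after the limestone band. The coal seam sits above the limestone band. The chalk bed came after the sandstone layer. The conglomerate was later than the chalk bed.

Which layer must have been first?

The gravel bed has a chain of constraints placing it before every other layer, so the gravel bed must be first.

the gravel bed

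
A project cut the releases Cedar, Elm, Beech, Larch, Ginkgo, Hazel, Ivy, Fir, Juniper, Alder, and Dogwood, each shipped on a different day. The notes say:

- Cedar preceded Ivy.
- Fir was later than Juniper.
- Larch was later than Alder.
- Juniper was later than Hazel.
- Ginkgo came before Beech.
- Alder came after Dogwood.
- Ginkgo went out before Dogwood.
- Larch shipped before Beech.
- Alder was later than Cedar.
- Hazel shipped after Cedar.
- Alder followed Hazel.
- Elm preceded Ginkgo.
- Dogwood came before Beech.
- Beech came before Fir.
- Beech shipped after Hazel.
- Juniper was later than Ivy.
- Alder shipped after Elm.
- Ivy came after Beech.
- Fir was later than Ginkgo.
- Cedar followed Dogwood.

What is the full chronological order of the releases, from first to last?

The constraints fix every adjacent pair, so only one ordering works:
Elm → Ginkgo → Dogwood → Cedar → Hazel → Alder → Larch → Beech → Ivy → Juniper → Fir.

Elm, Ginkgo, Dogwood, Cedar, Hazel, Alder, Larch, Beech, Ivy, Juniper, Fir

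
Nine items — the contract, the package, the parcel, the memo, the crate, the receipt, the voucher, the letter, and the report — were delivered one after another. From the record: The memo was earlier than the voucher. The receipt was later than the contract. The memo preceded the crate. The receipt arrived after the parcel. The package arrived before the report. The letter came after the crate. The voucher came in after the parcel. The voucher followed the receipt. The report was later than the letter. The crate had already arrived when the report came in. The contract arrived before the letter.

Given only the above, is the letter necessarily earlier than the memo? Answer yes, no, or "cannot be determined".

Tracing the constraints gives the memo → the crate → the letter, so the memo must come before the letter.
That means the letter cannot be before the memo.

no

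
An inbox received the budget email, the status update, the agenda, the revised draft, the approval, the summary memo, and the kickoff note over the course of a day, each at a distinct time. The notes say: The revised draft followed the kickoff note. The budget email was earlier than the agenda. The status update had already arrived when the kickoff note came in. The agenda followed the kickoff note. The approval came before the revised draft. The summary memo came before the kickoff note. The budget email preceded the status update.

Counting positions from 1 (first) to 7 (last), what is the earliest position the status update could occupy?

The budget email must come before the status update — 1 forced predecessor.
Nothing else is forced ahead of the status update, so its earliest slot is position 1 + 1 = 2.

2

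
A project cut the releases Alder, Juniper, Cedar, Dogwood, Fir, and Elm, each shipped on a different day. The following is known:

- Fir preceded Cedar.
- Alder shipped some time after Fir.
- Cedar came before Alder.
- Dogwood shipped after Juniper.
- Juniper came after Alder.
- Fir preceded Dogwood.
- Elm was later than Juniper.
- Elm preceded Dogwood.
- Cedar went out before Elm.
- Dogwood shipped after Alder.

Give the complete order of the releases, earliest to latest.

Fir, Cedar, Alder, Juniper, Elm, Dogwood

The constraints fix every adjacent pair, so only one ordering works:
Fir → Cedar → Alder → Juniper → Elm → Dogwood.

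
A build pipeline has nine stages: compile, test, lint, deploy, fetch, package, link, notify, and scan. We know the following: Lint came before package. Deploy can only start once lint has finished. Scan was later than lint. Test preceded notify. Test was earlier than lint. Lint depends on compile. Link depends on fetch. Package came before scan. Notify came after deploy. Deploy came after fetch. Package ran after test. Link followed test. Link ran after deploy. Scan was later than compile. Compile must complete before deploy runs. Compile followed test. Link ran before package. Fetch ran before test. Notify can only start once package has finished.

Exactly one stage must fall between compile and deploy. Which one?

Tracing the constraints gives compile → lint → deploy, so lint sits after compile and before deploy.
No other stage is forced both after compile and before deploy.

lint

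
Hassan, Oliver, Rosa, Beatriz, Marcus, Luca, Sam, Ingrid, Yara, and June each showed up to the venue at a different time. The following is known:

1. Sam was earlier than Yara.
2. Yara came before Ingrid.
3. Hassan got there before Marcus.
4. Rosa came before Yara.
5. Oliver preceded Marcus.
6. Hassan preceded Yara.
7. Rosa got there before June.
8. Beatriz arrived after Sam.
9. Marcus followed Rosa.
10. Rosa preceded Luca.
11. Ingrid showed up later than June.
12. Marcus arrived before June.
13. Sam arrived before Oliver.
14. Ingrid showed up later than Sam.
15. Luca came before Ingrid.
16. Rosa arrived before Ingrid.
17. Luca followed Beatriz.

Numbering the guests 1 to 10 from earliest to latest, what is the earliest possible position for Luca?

Beatriz, Rosa, and Sam must all come before Luca — 3 forced predecessors.
Nothing else is forced ahead of Luca, so their earliest slot is position 3 + 1 = 4.

4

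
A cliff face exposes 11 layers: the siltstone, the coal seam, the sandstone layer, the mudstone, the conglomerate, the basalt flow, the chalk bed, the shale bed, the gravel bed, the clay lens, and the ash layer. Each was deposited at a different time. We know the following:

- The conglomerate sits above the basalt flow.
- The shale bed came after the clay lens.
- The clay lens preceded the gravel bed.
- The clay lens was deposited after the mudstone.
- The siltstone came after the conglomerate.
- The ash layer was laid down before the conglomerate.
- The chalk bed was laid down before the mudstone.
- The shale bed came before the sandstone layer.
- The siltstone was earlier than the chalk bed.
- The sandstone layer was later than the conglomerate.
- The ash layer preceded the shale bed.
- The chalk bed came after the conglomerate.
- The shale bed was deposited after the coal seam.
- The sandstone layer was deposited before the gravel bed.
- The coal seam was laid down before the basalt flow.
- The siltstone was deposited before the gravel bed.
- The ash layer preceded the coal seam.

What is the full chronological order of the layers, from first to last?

the ash layer, the coal seam, the basalt flow, the conglomerate, the siltstone, the chalk bed, the mudstone, the clay lens, the shale bed, the sandstone layer, the gravel bed

The constraints fix every adjacent pair, so only one ordering works:
the ash layer → the coal seam → the basalt flow → the conglomerate → the siltstone → the chalk bed → the mudstone → the clay lens → the shale bed → the sandstone layer → the gravel bed.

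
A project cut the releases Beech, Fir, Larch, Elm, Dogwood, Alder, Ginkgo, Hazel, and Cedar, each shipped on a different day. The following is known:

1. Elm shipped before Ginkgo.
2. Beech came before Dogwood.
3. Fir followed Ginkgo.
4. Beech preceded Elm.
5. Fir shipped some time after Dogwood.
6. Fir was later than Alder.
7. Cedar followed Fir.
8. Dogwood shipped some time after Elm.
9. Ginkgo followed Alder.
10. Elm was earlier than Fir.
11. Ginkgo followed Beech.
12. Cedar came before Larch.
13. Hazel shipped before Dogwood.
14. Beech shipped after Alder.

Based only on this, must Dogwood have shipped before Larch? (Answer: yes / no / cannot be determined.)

yes

Chain the constraints: Dogwood → Fir → Cedar → Larch. Each link is directly stated, so Dogwood comes before Larch.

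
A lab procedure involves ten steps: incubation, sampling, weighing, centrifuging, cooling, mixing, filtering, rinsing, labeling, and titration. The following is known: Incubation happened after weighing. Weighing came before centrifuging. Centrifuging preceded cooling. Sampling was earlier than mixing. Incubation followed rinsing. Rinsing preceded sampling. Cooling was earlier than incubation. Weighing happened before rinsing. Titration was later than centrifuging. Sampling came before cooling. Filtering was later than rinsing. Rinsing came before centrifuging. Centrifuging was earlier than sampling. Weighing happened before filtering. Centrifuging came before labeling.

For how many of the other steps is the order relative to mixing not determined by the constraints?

Forced before mixing: centrifuging, rinsing, sampling, and weighing.
That leaves cooling, filtering, incubation, labeling, and titration with no forced order relative to mixing — 5.

5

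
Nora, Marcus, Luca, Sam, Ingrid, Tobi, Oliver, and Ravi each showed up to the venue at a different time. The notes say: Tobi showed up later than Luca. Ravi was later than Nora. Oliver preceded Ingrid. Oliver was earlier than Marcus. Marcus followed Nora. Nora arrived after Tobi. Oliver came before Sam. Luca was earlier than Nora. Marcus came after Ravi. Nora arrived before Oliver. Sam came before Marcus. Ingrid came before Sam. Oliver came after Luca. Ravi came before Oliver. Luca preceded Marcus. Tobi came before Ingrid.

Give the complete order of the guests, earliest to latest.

The constraints fix every adjacent pair, so only one ordering works:
Luca → Tobi → Nora → Ravi → Oliver → Ingrid → Sam → Marcus.

Luca, Tobi, Nora, Ravi, Oliver, Ingrid, Sam, Marcus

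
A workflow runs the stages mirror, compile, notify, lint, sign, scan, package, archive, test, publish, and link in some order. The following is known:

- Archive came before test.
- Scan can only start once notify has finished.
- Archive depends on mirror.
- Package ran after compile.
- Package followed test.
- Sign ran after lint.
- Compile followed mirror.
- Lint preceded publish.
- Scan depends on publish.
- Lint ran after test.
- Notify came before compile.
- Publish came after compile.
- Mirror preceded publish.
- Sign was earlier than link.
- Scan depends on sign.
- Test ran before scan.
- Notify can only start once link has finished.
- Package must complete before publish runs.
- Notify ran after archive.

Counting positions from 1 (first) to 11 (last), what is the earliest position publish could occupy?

Archive, compile, link, lint, mirror, notify, package, sign, and test must all come before publish — 9 forced predecessors.
Nothing else is forced ahead of publish, so its earliest slot is position 9 + 1 = 10.

10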